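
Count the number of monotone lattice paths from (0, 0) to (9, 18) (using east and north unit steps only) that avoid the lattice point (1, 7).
Number of paths = 4082169

Total paths from (0, 0) to (9, 18): C(27, 9) = 4686825. Paths through (1, 7): (paths (0, 0) → (1, 7)) × (paths (1, 7) → (9, 18)) = C(8, 1) · C(19, 8) = 8 · 75582 = 604656. Avoidance count = 4686825 − 604656 = 4082169.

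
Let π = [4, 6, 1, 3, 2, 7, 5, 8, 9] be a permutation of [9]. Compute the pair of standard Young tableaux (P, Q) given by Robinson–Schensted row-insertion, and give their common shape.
P = [1, 2, 5, 8, 9] / [3, 6, 7] / [4];  Q = [1, 2, 6, 8, 9] / [3, 4, 7] / [5];  common shape = (5, 3, 1)

Row-insert the values π_1, π_2, … into P one at a time, bumping the leftmost entry strictly greater than the inserted value down to the next row. The recording tableau Q records, in position (i, j), the step at which that cell was added to P.
  Insert 4 (step 1): P = [4];  Q = [1]
  Insert 6 (step 2): P = [4, 6];  Q = [1, 2]
  Insert 1 (step 3): P = [1, 6] / [4];  Q = [1, 2] / [3]
  Insert 3 (step 4): P = [1, 3] / [4, 6];  Q = [1, 2] / [3, 4]
  Insert 2 (step 5): P = [1, 2] / [3, 6] / [4];  Q = [1, 2] / [3, 4] / [5]
  Insert 7 (step 6): P = [1, 2, 7] / [3, 6] / [4];  Q = [1, 2, 6] / [3, 4] / [5]
  Insert 5 (step 7): P = [1, 2, 5] / [3, 6, 7] / [4];  Q = [1, 2, 6] / [3, 4, 7] / [5]
  Insert 8 (step 8): P = [1, 2, 5, 8] / [3, 6, 7] / [4];  Q = [1, 2, 6, 8] / [3, 4, 7] / [5]
  Insert 9 (step 9): P = [1, 2, 5, 8, 9] / [3, 6, 7] / [4];  Q = [1, 2, 6, 8, 9] / [3, 4, 7] / [5]
Final shape: (5, 3, 1).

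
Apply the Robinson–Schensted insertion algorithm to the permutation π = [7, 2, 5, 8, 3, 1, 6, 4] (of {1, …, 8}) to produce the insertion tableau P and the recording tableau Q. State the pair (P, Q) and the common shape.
P = [1, 3, 4] / [2, 6] / [5, 8] / [7];  Q = [1, 3, 4] / [2, 7] / [5, 8] / [6];  common shape = (3, 2, 2, 1)

Row-insert the values π_1, π_2, … into P one at a time, bumping the leftmost entry strictly greater than the inserted value down to the next row. The recording tableau Q records, in position (i, j), the step at which that cell was added to P.
  Insert 7 (step 1): P = [7];  Q = [1]
  Insert 2 (step 2): P = [2] / [7];  Q = [1] / [2]
  Insert 5 (step 3): P = [2, 5] / [7];  Q = [1, 3] / [2]
  Insert 8 (step 4): P = [2, 5, 8] / [7];  Q = [1, 3, 4] / [2]
  Insert 3 (step 5): P = [2, 3, 8] / [5] / [7];  Q = [1, 3, 4] / [2] / [5]
  Insert 1 (step 6): P = [1, 3, 8] / [2] / [5] / [7];  Q = [1, 3, 4] / [2] / [5] / [6]
  Insert 6 (step 7): P = [1, 3, 6] / [2, 8] / [5] / [7];  Q = [1, 3, 4] / [2, 7] / [5] / [6]
  Insert 4 (step 8): P = [1, 3, 4] / [2, 6] / [5, 8] / [7];  Q = [1, 3, 4] / [2, 7] / [5, 8] / [6]
Final shape: (3, 2, 2, 1).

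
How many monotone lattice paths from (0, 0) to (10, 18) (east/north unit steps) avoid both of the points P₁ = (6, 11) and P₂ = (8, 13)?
Number of paths = 6325116

Inclusion–exclusion. Total paths: C(28, 10) = 13123110. Through P₁: C(17, 6)·C(11, 4) = 4084080. Through P₂: C(21, 8)·C(7, 2) = 4273290. Since P₁ is strictly southwest of P₂, a monotone path through both must visit P₁ then P₂; paths through both = C(17, 6)·C(4, 2)·C(7, 2) = 1559376. Avoid both = 13123110 − 4084080 − 4273290 + 1559376 = 6325116.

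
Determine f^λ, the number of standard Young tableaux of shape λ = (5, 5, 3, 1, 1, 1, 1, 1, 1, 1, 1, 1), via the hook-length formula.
# SYT of shape (5, 5, 3, 1, 1, 1, 1, 1, 1, 1, 1, 1) = 74687613

Hook-length formula: f^λ = n! / Π hook(c), product over all cells c of the Young diagram. For λ = (5, 5, 3, 1, 1, 1, 1, 1, 1, 1, 1, 1), n = 22 boxes. Hook lengths by row (left-to-right, top-to-bottom): [16, 6, 5, 3, 2]; [15, 5, 4, 2, 1]; [12, 2, 1]; [9]; [8]; [7]; [6]; [5]; [4]; [3]; [2]; [1]. Product of hooks = 15049359360000. So f^λ = 22! / 15049359360000 = 1124000727777607680000 / 15049359360000 = 74687613.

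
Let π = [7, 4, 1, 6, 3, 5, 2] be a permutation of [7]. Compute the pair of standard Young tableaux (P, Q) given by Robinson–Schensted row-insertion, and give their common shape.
P = [1, 2, 5] / [3, 6] / [4] / [7];  Q = [1, 4, 6] / [2, 5] / [3] / [7];  common shape = (3, 2, 1, 1)

Row-insert the values π_1, π_2, … into P one at a time, bumping the leftmost entry strictly greater than the inserted value down to the next row. The recording tableau Q records, in position (i, j), the step at which that cell was added to P.
  Insert 7 (step 1): P = [7];  Q = [1]
  Insert 4 (step 2): P = [4] / [7];  Q = [1] / [2]
  Insert 1 (step 3): P = [1] / [4] / [7];  Q = [1] / [2] / [3]
  Insert 6 (step 4): P = [1, 6] / [4] / [7];  Q = [1, 4] / [2] / [3]
  Insert 3 (step 5): P = [1, 3] / [4, 6] / [7];  Q = [1, 4] / [2, 5] / [3]
  Insert 5 (step 6): P = [1, 3, 5] / [4, 6] / [7];  Q = [1, 4, 6] / [2, 5] / [3]
  Insert 2 (step 7): P = [1, 2, 5] / [3, 6] / [4] / [7];  Q = [1, 4, 6] / [2, 5] / [3] / [7]
Final shape: (3, 2, 1, 1).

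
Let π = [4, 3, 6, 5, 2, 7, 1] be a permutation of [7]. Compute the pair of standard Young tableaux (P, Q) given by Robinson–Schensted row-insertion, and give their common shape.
P = [1, 5, 7] / [2, 6] / [3] / [4];  Q = [1, 3, 6] / [2, 4] / [5] / [7];  common shape = (3, 2, 1, 1)

Row-insert the values π_1, π_2, … into P one at a time, bumping the leftmost entry strictly greater than the inserted value down to the next row. The recording tableau Q records, in position (i, j), the step at which that cell was added to P.
  Insert 4 (step 1): P = [4];  Q = [1]
  Insert 3 (step 2): P = [3] / [4];  Q = [1] / [2]
  Insert 6 (step 3): P = [3, 6] / [4];  Q = [1, 3] / [2]
  Insert 5 (step 4): P = [3, 5] / [4, 6];  Q = [1, 3] / [2, 4]
  Insert 2 (step 5): P = [2, 5] / [3, 6] / [4];  Q = [1, 3] / [2, 4] / [5]
  Insert 7 (step 6): P = [2, 5, 7] / [3, 6] / [4];  Q = [1, 3, 6] / [2, 4] / [5]
  Insert 1 (step 7): P = [1, 5, 7] / [2, 6] / [3] / [4];  Q = [1, 3, 6] / [2, 4] / [5] / [7]
Final shape: (3, 2, 1, 1).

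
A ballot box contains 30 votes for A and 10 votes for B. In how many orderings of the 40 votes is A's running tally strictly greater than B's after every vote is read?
Strict-lead orderings = 423830264

Total orderings of the 40 votes with 30 for A: C(40, 30) = 847660528. By the Bertrand ballot formula (Cycle Lemma / reflection principle), the number of orderings in which A is strictly ahead of B throughout is (p − q)/(p + q) · C(p + q, p) = (30 − 10)/(30 + 10) · 847660528 = 423830264.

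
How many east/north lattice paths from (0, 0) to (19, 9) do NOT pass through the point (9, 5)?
Number of paths = 4902898

Total paths from (0, 0) to (19, 9): C(28, 19) = 6906900. Paths through (9, 5): (paths (0, 0) → (9, 5)) × (paths (9, 5) → (19, 9)) = C(14, 9) · C(14, 10) = 2002 · 1001 = 2004002. Avoidance count = 6906900 − 2004002 = 4902898.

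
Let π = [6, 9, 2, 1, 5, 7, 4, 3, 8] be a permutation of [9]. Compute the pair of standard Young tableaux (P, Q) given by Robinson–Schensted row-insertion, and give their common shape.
P = [1, 3, 7, 8] / [2, 4] / [5, 9] / [6];  Q = [1, 2, 6, 9] / [3, 5] / [4, 7] / [8];  common shape = (4, 2, 2, 1)

Row-insert the values π_1, π_2, … into P one at a time, bumping the leftmost entry strictly greater than the inserted value down to the next row. The recording tableau Q records, in position (i, j), the step at which that cell was added to P.
  Insert 6 (step 1): P = [6];  Q = [1]
  Insert 9 (step 2): P = [6, 9];  Q = [1, 2]
  Insert 2 (step 3): P = [2, 9] / [6];  Q = [1, 2] / [3]
  Insert 1 (step 4): P = [1, 9] / [2] / [6];  Q = [1, 2] / [3] / [4]
  Insert 5 (step 5): P = [1, 5] / [2, 9] / [6];  Q = [1, 2] / [3, 5] / [4]
  Insert 7 (step 6): P = [1, 5, 7] / [2, 9] / [6];  Q = [1, 2, 6] / [3, 5] / [4]
  Insert 4 (step 7): P = [1, 4, 7] / [2, 5] / [6, 9];  Q = [1, 2, 6] / [3, 5] / [4, 7]
  Insert 3 (step 8): P = [1, 3, 7] / [2, 4] / [5, 9] / [6];  Q = [1, 2, 6] / [3, 5] / [4, 7] / [8]
  Insert 8 (step 9): P = [1, 3, 7, 8] / [2, 4] / [5, 9] / [6];  Q = [1, 2, 6, 9] / [3, 5] / [4, 7] / [8]
Final shape: (4, 2, 2, 1).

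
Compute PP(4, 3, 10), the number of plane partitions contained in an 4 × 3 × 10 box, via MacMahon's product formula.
PP(4, 3, 10) = 33157124

Evaluate the triple product over i = 1..4, j = 1..3, k = 1..10. The factors are (2/1) · (3/2) · (4/3) · (5/4) · (6/5) · (7/6) · (8/7) · (9/8) · … (120 factors total). The numerators and denominators telescope so the product is an integer; carrying out the multiplication exactly gives PP(4, 3, 10) = 33157124.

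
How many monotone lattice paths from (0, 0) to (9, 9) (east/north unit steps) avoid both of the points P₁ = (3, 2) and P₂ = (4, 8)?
Number of paths = 28910

Inclusion–exclusion. Total paths: C(18, 9) = 48620. Through P₁: C(5, 3)·C(13, 6) = 17160. Through P₂: C(12, 4)·C(6, 5) = 2970. Since P₁ is strictly southwest of P₂, a monotone path through both must visit P₁ then P₂; paths through both = C(5, 3)·C(7, 1)·C(6, 5) = 420. Avoid both = 48620 − 17160 − 2970 + 420 = 28910.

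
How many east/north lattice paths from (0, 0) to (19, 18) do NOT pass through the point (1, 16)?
Number of paths = 17672628670

Total paths from (0, 0) to (19, 18): C(37, 19) = 17672631900. Paths through (1, 16): (paths (0, 0) → (1, 16)) × (paths (1, 16) → (19, 18)) = C(17, 1) · C(20, 18) = 17 · 190 = 3230. Avoidance count = 17672631900 − 3230 = 17672628670.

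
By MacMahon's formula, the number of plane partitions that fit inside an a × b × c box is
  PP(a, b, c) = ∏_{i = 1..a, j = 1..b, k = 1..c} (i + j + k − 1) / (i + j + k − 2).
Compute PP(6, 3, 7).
PP(6, 3, 7) = 131589315

Evaluate the triple product over i = 1..6, j = 1..3, k = 1..7. The factors are (2/1) · (3/2) · (4/3) · (5/4) · (6/5) · (7/6) · (8/7) · (3/2) · … (126 factors total). The numerators and denominators telescope so the product is an integer; carrying out the multiplication exactly gives PP(6, 3, 7) = 131589315.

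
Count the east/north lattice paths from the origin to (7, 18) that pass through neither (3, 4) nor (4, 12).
Number of paths = 247180

Inclusion–exclusion. Total paths: C(25, 7) = 480700. Through P₁: C(7, 3)·C(18, 4) = 107100. Through P₂: C(16, 4)·C(9, 3) = 152880. Since P₁ is strictly southwest of P₂, a monotone path through both must visit P₁ then P₂; paths through both = C(7, 3)·C(9, 1)·C(9, 3) = 26460. Avoid both = 480700 − 107100 − 152880 + 26460 = 247180.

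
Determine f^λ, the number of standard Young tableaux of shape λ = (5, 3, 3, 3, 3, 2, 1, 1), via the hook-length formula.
# SYT of shape (5, 3, 3, 3, 3, 2, 1, 1) = 161661500

Hook-length formula: f^λ = n! / Π hook(c), product over all cells c of the Young diagram. For λ = (5, 3, 3, 3, 3, 2, 1, 1), n = 21 boxes. Hook lengths by row (left-to-right, top-to-bottom): [12, 9, 7, 2, 1]; [9, 6, 4]; [8, 5, 3]; [7, 4, 2]; [6, 3, 1]; [4, 1]; [2]; [1]. Product of hooks = 316036546560. So f^λ = 21! / 316036546560 = 51090942171709440000 / 316036546560 = 161661500.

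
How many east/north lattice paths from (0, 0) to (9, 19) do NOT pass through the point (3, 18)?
Number of paths = 6897590

Total paths from (0, 0) to (9, 19): C(28, 9) = 6906900. Paths through (3, 18): (paths (0, 0) → (3, 18)) × (paths (3, 18) → (9, 19)) = C(21, 3) · C(7, 6) = 1330 · 7 = 9310. Avoidance count = 6906900 − 9310 = 6897590.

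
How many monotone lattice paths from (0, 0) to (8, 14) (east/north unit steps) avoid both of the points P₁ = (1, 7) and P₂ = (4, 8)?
Number of paths = 195084

Inclusion–exclusion. Total paths: C(22, 8) = 319770. Through P₁: C(8, 1)·C(14, 7) = 27456. Through P₂: C(12, 4)·C(10, 4) = 103950. Since P₁ is strictly southwest of P₂, a monotone path through both must visit P₁ then P₂; paths through both = C(8, 1)·C(4, 3)·C(10, 4) = 6720. Avoid both = 319770 − 27456 − 103950 + 6720 = 195084.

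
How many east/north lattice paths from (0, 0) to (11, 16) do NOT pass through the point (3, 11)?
Number of paths = 12569427

Total paths from (0, 0) to (11, 16): C(27, 11) = 13037895. Paths through (3, 11): (paths (0, 0) → (3, 11)) × (paths (3, 11) → (11, 16)) = C(14, 3) · C(13, 8) = 364 · 1287 = 468468. Avoidance count = 13037895 − 468468 = 12569427.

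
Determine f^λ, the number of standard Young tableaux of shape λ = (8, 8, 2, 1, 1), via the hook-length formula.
# SYT of shape (8, 8, 2, 1, 1) = 8817900

Hook-length formula: f^λ = n! / Π hook(c), product over all cells c of the Young diagram. For λ = (8, 8, 2, 1, 1), n = 20 boxes. Hook lengths by row (left-to-right, top-to-bottom): [12, 9, 7, 6, 5, 4, 3, 2]; [11, 8, 6, 5, 4, 3, 2, 1]; [4, 1]; [2]; [1]. Product of hooks = 275904921600. So f^λ = 20! / 275904921600 = 2432902008176640000 / 275904921600 = 8817900.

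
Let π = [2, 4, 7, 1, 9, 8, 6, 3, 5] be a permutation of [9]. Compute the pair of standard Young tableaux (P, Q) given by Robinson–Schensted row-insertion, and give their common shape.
P = [1, 3, 5, 8] / [2, 4, 6] / [7] / [9];  Q = [1, 2, 3, 5] / [4, 6, 9] / [7] / [8];  common shape = (4, 3, 1, 1)

Row-insert the values π_1, π_2, … into P one at a time, bumping the leftmost entry strictly greater than the inserted value down to the next row. The recording tableau Q records, in position (i, j), the step at which that cell was added to P.
  Insert 2 (step 1): P = [2];  Q = [1]
  Insert 4 (step 2): P = [2, 4];  Q = [1, 2]
  Insert 7 (step 3): P = [2, 4, 7];  Q = [1, 2, 3]
  Insert 1 (step 4): P = [1, 4, 7] / [2];  Q = [1, 2, 3] / [4]
  Insert 9 (step 5): P = [1, 4, 7, 9] / [2];  Q = [1, 2, 3, 5] / [4]
  Insert 8 (step 6): P = [1, 4, 7, 8] / [2, 9];  Q = [1, 2, 3, 5] / [4, 6]
  Insert 6 (step 7): P = [1, 4, 6, 8] / [2, 7] / [9];  Q = [1, 2, 3, 5] / [4, 6] / [7]
  Insert 3 (step 8): P = [1, 3, 6, 8] / [2, 4] / [7] / [9];  Q = [1, 2, 3, 5] / [4, 6] / [7] / [8]
  Insert 5 (step 9): P = [1, 3, 5, 8] / [2, 4, 6] / [7] / [9];  Q = [1, 2, 3, 5] / [4, 6, 9] / [7] / [8]
Final shape: (4, 3, 1, 1).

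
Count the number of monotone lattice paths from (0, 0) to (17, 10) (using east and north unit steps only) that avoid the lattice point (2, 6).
Number of paths = 8327757

Total paths from (0, 0) to (17, 10): C(27, 17) = 8436285. Paths through (2, 6): (paths (0, 0) → (2, 6)) × (paths (2, 6) → (17, 10)) = C(8, 2) · C(19, 15) = 28 · 3876 = 108528. Avoidance count = 8436285 − 108528 = 8327757.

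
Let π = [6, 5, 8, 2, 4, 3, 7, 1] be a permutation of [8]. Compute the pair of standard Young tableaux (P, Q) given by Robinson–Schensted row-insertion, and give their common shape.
P = [1, 3, 7] / [2, 8] / [4] / [5] / [6];  Q = [1, 3, 7] / [2, 5] / [4] / [6] / [8];  common shape = (3, 2, 1, 1, 1)

Row-insert the values π_1, π_2, … into P one at a time, bumping the leftmost entry strictly greater than the inserted value down to the next row. The recording tableau Q records, in position (i, j), the step at which that cell was added to P.
  Insert 6 (step 1): P = [6];  Q = [1]
  Insert 5 (step 2): P = [5] / [6];  Q = [1] / [2]
  Insert 8 (step 3): P = [5, 8] / [6];  Q = [1, 3] / [2]
  Insert 2 (step 4): P = [2, 8] / [5] / [6];  Q = [1, 3] / [2] / [4]
  Insert 4 (step 5): P = [2, 4] / [5, 8] / [6];  Q = [1, 3] / [2, 5] / [4]
  Insert 3 (step 6): P = [2, 3] / [4, 8] / [5] / [6];  Q = [1, 3] / [2, 5] / [4] / [6]
  Insert 7 (step 7): P = [2, 3, 7] / [4, 8] / [5] / [6];  Q = [1, 3, 7] / [2, 5] / [4] / [6]
  Insert 1 (step 8): P = [1, 3, 7] / [2, 8] / [4] / [5] / [6];  Q = [1, 3, 7] / [2, 5] / [4] / [6] / [8]
Final shape: (3, 2, 1, 1, 1).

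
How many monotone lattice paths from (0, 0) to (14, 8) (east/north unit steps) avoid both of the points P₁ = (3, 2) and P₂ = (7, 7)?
Number of paths = 178634

Inclusion–exclusion. Total paths: C(22, 14) = 319770. Through P₁: C(5, 3)·C(17, 11) = 123760. Through P₂: C(14, 7)·C(8, 7) = 27456. Since P₁ is strictly southwest of P₂, a monotone path through both must visit P₁ then P₂; paths through both = C(5, 3)·C(9, 4)·C(8, 7) = 10080. Avoid both = 319770 − 123760 − 27456 + 10080 = 178634.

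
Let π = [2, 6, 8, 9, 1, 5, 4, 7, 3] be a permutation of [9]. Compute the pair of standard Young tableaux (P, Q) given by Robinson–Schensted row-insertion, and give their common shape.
P = [1, 3, 7, 9] / [2, 4, 8] / [5] / [6];  Q = [1, 2, 3, 4] / [5, 6, 8] / [7] / [9];  common shape = (4, 3, 1, 1)

Row-insert the values π_1, π_2, … into P one at a time, bumping the leftmost entry strictly greater than the inserted value down to the next row. The recording tableau Q records, in position (i, j), the step at which that cell was added to P.
  Insert 2 (step 1): P = [2];  Q = [1]
  Insert 6 (step 2): P = [2, 6];  Q = [1, 2]
  Insert 8 (step 3): P = [2, 6, 8];  Q = [1, 2, 3]
  Insert 9 (step 4): P = [2, 6, 8, 9];  Q = [1, 2, 3, 4]
  Insert 1 (step 5): P = [1, 6, 8, 9] / [2];  Q = [1, 2, 3, 4] / [5]
  Insert 5 (step 6): P = [1, 5, 8, 9] / [2, 6];  Q = [1, 2, 3, 4] / [5, 6]
  Insert 4 (step 7): P = [1, 4, 8, 9] / [2, 5] / [6];  Q = [1, 2, 3, 4] / [5, 6] / [7]
  Insert 7 (step 8): P = [1, 4, 7, 9] / [2, 5, 8] / [6];  Q = [1, 2, 3, 4] / [5, 6, 8] / [7]
  Insert 3 (step 9): P = [1, 3, 7, 9] / [2, 4, 8] / [5] / [6];  Q = [1, 2, 3, 4] / [5, 6, 8] / [7] / [9]
Final shape: (4, 3, 1, 1).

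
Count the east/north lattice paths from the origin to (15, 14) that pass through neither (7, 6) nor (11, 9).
Number of paths = 41878440

Inclusion–exclusion. Total paths: C(29, 15) = 77558760. Through P₁: C(13, 7)·C(16, 8) = 22084920. Through P₂: C(20, 11)·C(9, 4) = 21162960. Since P₁ is strictly southwest of P₂, a monotone path through both must visit P₁ then P₂; paths through both = C(13, 7)·C(7, 4)·C(9, 4) = 7567560. Avoid both = 77558760 − 22084920 − 21162960 + 7567560 = 41878440.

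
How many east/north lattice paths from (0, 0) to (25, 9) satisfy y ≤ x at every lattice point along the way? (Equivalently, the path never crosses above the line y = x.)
Number of paths = 34295052

By the reflection principle (André's argument), the number of monotone paths to (25, 9) with n ≤ m that never go above y = x is C(34, 25) − C(34, 26) = 52451256 − 18156204 = 34295052.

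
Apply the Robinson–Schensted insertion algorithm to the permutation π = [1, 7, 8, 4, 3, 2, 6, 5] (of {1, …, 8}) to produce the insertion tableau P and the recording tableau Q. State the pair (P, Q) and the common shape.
P = [1, 2, 5] / [3, 6] / [4, 8] / [7];  Q = [1, 2, 3] / [4, 7] / [5, 8] / [6];  common shape = (3, 2, 2, 1)

Row-insert the values π_1, π_2, … into P one at a time, bumping the leftmost entry strictly greater than the inserted value down to the next row. The recording tableau Q records, in position (i, j), the step at which that cell was added to P.
  Insert 1 (step 1): P = [1];  Q = [1]
  Insert 7 (step 2): P = [1, 7];  Q = [1, 2]
  Insert 8 (step 3): P = [1, 7, 8];  Q = [1, 2, 3]
  Insert 4 (step 4): P = [1, 4, 8] / [7];  Q = [1, 2, 3] / [4]
  Insert 3 (step 5): P = [1, 3, 8] / [4] / [7];  Q = [1, 2, 3] / [4] / [5]
  Insert 2 (step 6): P = [1, 2, 8] / [3] / [4] / [7];  Q = [1, 2, 3] / [4] / [5] / [6]
  Insert 6 (step 7): P = [1, 2, 6] / [3, 8] / [4] / [7];  Q = [1, 2, 3] / [4, 7] / [5] / [6]
  Insert 5 (step 8): P = [1, 2, 5] / [3, 6] / [4, 8] / [7];  Q = [1, 2, 3] / [4, 7] / [5, 8] / [6]
Final shape: (3, 2, 2, 1).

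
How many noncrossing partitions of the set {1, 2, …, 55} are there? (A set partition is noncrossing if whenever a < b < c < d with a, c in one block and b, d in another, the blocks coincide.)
C_55 = 1759414616608818870992479875972

These noncrossing partitions are counted by the Catalan number C_n = (1/(n + 1)) · C(2n, n). For n = 55: C_55 = (1/56) · C(110, 55) = 98527218530093856775578873054432/56 = 1759414616608818870992479875972.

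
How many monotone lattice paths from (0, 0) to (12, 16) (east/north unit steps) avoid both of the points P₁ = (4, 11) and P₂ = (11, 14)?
Number of paths = 15784200

Inclusion–exclusion. Total paths: C(28, 12) = 30421755. Through P₁: C(15, 4)·C(13, 8) = 1756755. Through P₂: C(25, 11)·C(3, 1) = 13372200. Since P₁ is strictly southwest of P₂, a monotone path through both must visit P₁ then P₂; paths through both = C(15, 4)·C(10, 7)·C(3, 1) = 491400. Avoid both = 30421755 − 1756755 − 13372200 + 491400 = 15784200.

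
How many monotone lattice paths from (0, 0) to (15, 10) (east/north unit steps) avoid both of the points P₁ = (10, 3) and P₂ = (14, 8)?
Number of paths = 2191046

Inclusion–exclusion. Total paths: C(25, 15) = 3268760. Through P₁: C(13, 10)·C(12, 5) = 226512. Through P₂: C(22, 14)·C(3, 1) = 959310. Since P₁ is strictly southwest of P₂, a monotone path through both must visit P₁ then P₂; paths through both = C(13, 10)·C(9, 4)·C(3, 1) = 108108. Avoid both = 3268760 − 226512 − 959310 + 108108 = 2191046.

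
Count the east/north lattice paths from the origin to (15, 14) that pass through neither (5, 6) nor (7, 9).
Number of paths = 48565224

Inclusion–exclusion. Total paths: C(29, 15) = 77558760. Through P₁: C(11, 5)·C(18, 10) = 20216196. Through P₂: C(16, 7)·C(13, 8) = 14723280. Since P₁ is strictly southwest of P₂, a monotone path through both must visit P₁ then P₂; paths through both = C(11, 5)·C(5, 2)·C(13, 8) = 5945940. Avoid both = 77558760 − 20216196 − 14723280 + 5945940 = 48565224.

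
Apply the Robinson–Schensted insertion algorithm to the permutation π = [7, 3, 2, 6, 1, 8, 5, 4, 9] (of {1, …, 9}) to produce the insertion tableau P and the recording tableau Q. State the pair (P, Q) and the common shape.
P = [1, 4, 8, 9] / [2, 5] / [3, 6] / [7];  Q = [1, 4, 6, 9] / [2, 7] / [3, 8] / [5];  common shape = (4, 2, 2, 1)

Row-insert the values π_1, π_2, … into P one at a time, bumping the leftmost entry strictly greater than the inserted value down to the next row. The recording tableau Q records, in position (i, j), the step at which that cell was added to P.
  Insert 7 (step 1): P = [7];  Q = [1]
  Insert 3 (step 2): P = [3] / [7];  Q = [1] / [2]
  Insert 2 (step 3): P = [2] / [3] / [7];  Q = [1] / [2] / [3]
  Insert 6 (step 4): P = [2, 6] / [3] / [7];  Q = [1, 4] / [2] / [3]
  Insert 1 (step 5): P = [1, 6] / [2] / [3] / [7];  Q = [1, 4] / [2] / [3] / [5]
  Insert 8 (step 6): P = [1, 6, 8] / [2] / [3] / [7];  Q = [1, 4, 6] / [2] / [3] / [5]
  Insert 5 (step 7): P = [1, 5, 8] / [2, 6] / [3] / [7];  Q = [1, 4, 6] / [2, 7] / [3] / [5]
  Insert 4 (step 8): P = [1, 4, 8] / [2, 5] / [3, 6] / [7];  Q = [1, 4, 6] / [2, 7] / [3, 8] / [5]
  Insert 9 (step 9): P = [1, 4, 8, 9] / [2, 5] / [3, 6] / [7];  Q = [1, 4, 6, 9] / [2, 7] / [3, 8] / [5]
Final shape: (4, 2, 2, 1).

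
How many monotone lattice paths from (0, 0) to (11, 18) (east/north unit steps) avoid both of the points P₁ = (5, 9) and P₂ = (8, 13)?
Number of paths = 17105760

Inclusion–exclusion. Total paths: C(29, 11) = 34597290. Through P₁: C(14, 5)·C(15, 6) = 10020010. Through P₂: C(21, 8)·C(8, 3) = 11395440. Since P₁ is strictly southwest of P₂, a monotone path through both must visit P₁ then P₂; paths through both = C(14, 5)·C(7, 3)·C(8, 3) = 3923920. Avoid both = 34597290 − 10020010 − 11395440 + 3923920 = 17105760.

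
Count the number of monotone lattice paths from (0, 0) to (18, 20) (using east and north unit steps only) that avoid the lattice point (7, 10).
Number of paths = 26718379842

Total paths from (0, 0) to (18, 20): C(38, 18) = 33578000610. Paths through (7, 10): (paths (0, 0) → (7, 10)) × (paths (7, 10) → (18, 20)) = C(17, 7) · C(21, 11) = 19448 · 352716 = 6859620768. Avoidance count = 33578000610 − 6859620768 = 26718379842.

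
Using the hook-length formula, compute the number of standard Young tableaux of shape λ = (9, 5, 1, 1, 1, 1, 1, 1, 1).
# SYT of shape (9, 5, 1, 1, 1, 1, 1, 1, 1) = 28528500

Hook-length formula: f^λ = n! / Π hook(c), product over all cells c of the Young diagram. For λ = (9, 5, 1, 1, 1, 1, 1, 1, 1), n = 21 boxes. Hook lengths by row (left-to-right, top-to-bottom): [17, 9, 8, 7, 6, 4, 3, 2, 1]; [12, 4, 3, 2, 1]; [7]; [6]; [5]; [4]; [3]; [2]; [1]. Product of hooks = 1790873763840. So f^λ = 21! / 1790873763840 = 51090942171709440000 / 1790873763840 = 28528500.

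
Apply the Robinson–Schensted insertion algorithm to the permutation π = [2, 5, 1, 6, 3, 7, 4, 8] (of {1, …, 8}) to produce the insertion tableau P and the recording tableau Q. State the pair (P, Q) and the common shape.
P = [1, 3, 4, 7, 8] / [2, 5, 6];  Q = [1, 2, 4, 6, 8] / [3, 5, 7];  common shape = (5, 3)

Row-insert the values π_1, π_2, … into P one at a time, bumping the leftmost entry strictly greater than the inserted value down to the next row. The recording tableau Q records, in position (i, j), the step at which that cell was added to P.
  Insert 2 (step 1): P = [2];  Q = [1]
  Insert 5 (step 2): P = [2, 5];  Q = [1, 2]
  Insert 1 (step 3): P = [1, 5] / [2];  Q = [1, 2] / [3]
  Insert 6 (step 4): P = [1, 5, 6] / [2];  Q = [1, 2, 4] / [3]
  Insert 3 (step 5): P = [1, 3, 6] / [2, 5];  Q = [1, 2, 4] / [3, 5]
  Insert 7 (step 6): P = [1, 3, 6, 7] / [2, 5];  Q = [1, 2, 4, 6] / [3, 5]
  Insert 4 (step 7): P = [1, 3, 4, 7] / [2, 5, 6];  Q = [1, 2, 4, 6] / [3, 5, 7]
  Insert 8 (step 8): P = [1, 3, 4, 7, 8] / [2, 5, 6];  Q = [1, 2, 4, 6, 8] / [3, 5, 7]
Final shape: (5, 3).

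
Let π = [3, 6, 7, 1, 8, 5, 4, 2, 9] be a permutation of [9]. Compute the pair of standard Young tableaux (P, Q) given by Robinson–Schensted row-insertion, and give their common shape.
P = [1, 2, 7, 8, 9] / [3, 4] / [5] / [6];  Q = [1, 2, 3, 5, 9] / [4, 6] / [7] / [8];  common shape = (5, 2, 1, 1)

Row-insert the values π_1, π_2, … into P one at a time, bumping the leftmost entry strictly greater than the inserted value down to the next row. The recording tableau Q records, in position (i, j), the step at which that cell was added to P.
  Insert 3 (step 1): P = [3];  Q = [1]
  Insert 6 (step 2): P = [3, 6];  Q = [1, 2]
  Insert 7 (step 3): P = [3, 6, 7];  Q = [1, 2, 3]
  Insert 1 (step 4): P = [1, 6, 7] / [3];  Q = [1, 2, 3] / [4]
  Insert 8 (step 5): P = [1, 6, 7, 8] / [3];  Q = [1, 2, 3, 5] / [4]
  Insert 5 (step 6): P = [1, 5, 7, 8] / [3, 6];  Q = [1, 2, 3, 5] / [4, 6]
  Insert 4 (step 7): P = [1, 4, 7, 8] / [3, 5] / [6];  Q = [1, 2, 3, 5] / [4, 6] / [7]
  Insert 2 (step 8): P = [1, 2, 7, 8] / [3, 4] / [5] / [6];  Q = [1, 2, 3, 5] / [4, 6] / [7] / [8]
  Insert 9 (step 9): P = [1, 2, 7, 8, 9] / [3, 4] / [5] / [6];  Q = [1, 2, 3, 5, 9] / [4, 6] / [7] / [8]
Final shape: (5, 2, 1, 1).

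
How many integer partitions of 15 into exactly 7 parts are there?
p(15, 7 parts) = 21

Partitions of n into exactly k parts ↔ partitions of n − k into at most k parts (subtract 1 from each part). For n = 15, k = 7, the partitions are: 9+1+1+1+1+1+1, 8+2+1+1+1+1+1, 7+3+1+1+1+1+1, 7+2+2+1+1+1+1, 6+4+1+1+1+1+1, 6+3+2+1+1+1+1, 6+2+2+2+1+1+1, 5+5+1+1+1+1+1, 5+4+2+1+1+1+1, 5+3+3+1+1+1+1, 5+3+2+2+1+1+1, 5+2+2+2+2+1+1, 4+4+3+1+1+1+1, 4+4+2+2+1+1+1, 4+3+3+2+1+1+1, 4+3+2+2+2+1+1, 4+2+2+2+2+2+1, 3+3+3+3+1+1+1, 3+3+3+2+2+1+1, 3+3+2+2+2+2+1, 3+2+2+2+2+2+2. Count = 21.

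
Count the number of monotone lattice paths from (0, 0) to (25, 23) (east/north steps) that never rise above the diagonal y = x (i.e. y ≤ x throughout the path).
Number of paths = 3572042254128

By the reflection principle (André's argument), the number of monotone paths to (25, 23) with n ≤ m that never go above y = x is C(48, 25) − C(48, 26) = 30957699535776 − 27385657281648 = 3572042254128.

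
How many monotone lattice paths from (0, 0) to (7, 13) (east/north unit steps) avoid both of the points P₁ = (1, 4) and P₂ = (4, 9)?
Number of paths = 37270

Inclusion–exclusion. Total paths: C(20, 7) = 77520. Through P₁: C(5, 1)·C(15, 6) = 25025. Through P₂: C(13, 4)·C(7, 3) = 25025. Since P₁ is strictly southwest of P₂, a monotone path through both must visit P₁ then P₂; paths through both = C(5, 1)·C(8, 3)·C(7, 3) = 9800. Avoid both = 77520 − 25025 − 25025 + 9800 = 37270.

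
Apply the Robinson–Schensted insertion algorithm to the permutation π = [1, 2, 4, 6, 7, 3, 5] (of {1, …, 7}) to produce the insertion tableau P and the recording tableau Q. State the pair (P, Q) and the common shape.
P = [1, 2, 3, 5, 7] / [4, 6];  Q = [1, 2, 3, 4, 5] / [6, 7];  common shape = (5, 2)

Row-insert the values π_1, π_2, … into P one at a time, bumping the leftmost entry strictly greater than the inserted value down to the next row. The recording tableau Q records, in position (i, j), the step at which that cell was added to P.
  Insert 1 (step 1): P = [1];  Q = [1]
  Insert 2 (step 2): P = [1, 2];  Q = [1, 2]
  Insert 4 (step 3): P = [1, 2, 4];  Q = [1, 2, 3]
  Insert 6 (step 4): P = [1, 2, 4, 6];  Q = [1, 2, 3, 4]
  Insert 7 (step 5): P = [1, 2, 4, 6, 7];  Q = [1, 2, 3, 4, 5]
  Insert 3 (step 6): P = [1, 2, 3, 6, 7] / [4];  Q = [1, 2, 3, 4, 5] / [6]
  Insert 5 (step 7): P = [1, 2, 3, 5, 7] / [4, 6];  Q = [1, 2, 3, 4, 5] / [6, 7]
Final shape: (5, 2).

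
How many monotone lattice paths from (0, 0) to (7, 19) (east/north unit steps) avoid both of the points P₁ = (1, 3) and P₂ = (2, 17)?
Number of paths = 357017

Inclusion–exclusion. Total paths: C(26, 7) = 657800. Through P₁: C(4, 1)·C(22, 6) = 298452. Through P₂: C(19, 2)·C(7, 5) = 3591. Since P₁ is strictly southwest of P₂, a monotone path through both must visit P₁ then P₂; paths through both = C(4, 1)·C(15, 1)·C(7, 5) = 1260. Avoid both = 657800 − 298452 − 3591 + 1260 = 357017.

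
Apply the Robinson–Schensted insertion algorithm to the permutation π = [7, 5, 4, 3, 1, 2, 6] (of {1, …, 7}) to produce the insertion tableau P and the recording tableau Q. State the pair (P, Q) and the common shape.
P = [1, 2, 6] / [3] / [4] / [5] / [7];  Q = [1, 6, 7] / [2] / [3] / [4] / [5];  common shape = (3, 1, 1, 1, 1)

Row-insert the values π_1, π_2, … into P one at a time, bumping the leftmost entry strictly greater than the inserted value down to the next row. The recording tableau Q records, in position (i, j), the step at which that cell was added to P.
  Insert 7 (step 1): P = [7];  Q = [1]
  Insert 5 (step 2): P = [5] / [7];  Q = [1] / [2]
  Insert 4 (step 3): P = [4] / [5] / [7];  Q = [1] / [2] / [3]
  Insert 3 (step 4): P = [3] / [4] / [5] / [7];  Q = [1] / [2] / [3] / [4]
  Insert 1 (step 5): P = [1] / [3] / [4] / [5] / [7];  Q = [1] / [2] / [3] / [4] / [5]
  Insert 2 (step 6): P = [1, 2] / [3] / [4] / [5] / [7];  Q = [1, 6] / [2] / [3] / [4] / [5]
  Insert 6 (step 7): P = [1, 2, 6] / [3] / [4] / [5] / [7];  Q = [1, 6, 7] / [2] / [3] / [4] / [5]
Final shape: (3, 1, 1, 1, 1).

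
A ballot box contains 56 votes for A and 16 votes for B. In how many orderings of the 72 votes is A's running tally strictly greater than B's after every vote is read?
Strict-lead orderings = 2286836123425060

Total orderings of the 72 votes with 56 for A: C(72, 56) = 4116305022165108. By the Bertrand ballot formula (Cycle Lemma / reflection principle), the number of orderings in which A is strictly ahead of B throughout is (p − q)/(p + q) · C(p + q, p) = (56 − 16)/(56 + 16) · 4116305022165108 = 2286836123425060.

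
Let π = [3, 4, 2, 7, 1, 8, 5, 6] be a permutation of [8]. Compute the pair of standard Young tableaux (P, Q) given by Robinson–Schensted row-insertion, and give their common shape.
P = [1, 4, 5, 6] / [2, 7, 8] / [3];  Q = [1, 2, 4, 6] / [3, 7, 8] / [5];  common shape = (4, 3, 1)

Row-insert the values π_1, π_2, … into P one at a time, bumping the leftmost entry strictly greater than the inserted value down to the next row. The recording tableau Q records, in position (i, j), the step at which that cell was added to P.
  Insert 3 (step 1): P = [3];  Q = [1]
  Insert 4 (step 2): P = [3, 4];  Q = [1, 2]
  Insert 2 (step 3): P = [2, 4] / [3];  Q = [1, 2] / [3]
  Insert 7 (step 4): P = [2, 4, 7] / [3];  Q = [1, 2, 4] / [3]
  Insert 1 (step 5): P = [1, 4, 7] / [2] / [3];  Q = [1, 2, 4] / [3] / [5]
  Insert 8 (step 6): P = [1, 4, 7, 8] / [2] / [3];  Q = [1, 2, 4, 6] / [3] / [5]
  Insert 5 (step 7): P = [1, 4, 5, 8] / [2, 7] / [3];  Q = [1, 2, 4, 6] / [3, 7] / [5]
  Insert 6 (step 8): P = [1, 4, 5, 6] / [2, 7, 8] / [3];  Q = [1, 2, 4, 6] / [3, 7, 8] / [5]
Final shape: (4, 3, 1).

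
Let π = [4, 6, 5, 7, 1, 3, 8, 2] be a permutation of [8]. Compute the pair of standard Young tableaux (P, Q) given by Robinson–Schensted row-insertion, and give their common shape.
P = [1, 2, 7, 8] / [3, 5] / [4] / [6];  Q = [1, 2, 4, 7] / [3, 6] / [5] / [8];  common shape = (4, 2, 1, 1)

Row-insert the values π_1, π_2, … into P one at a time, bumping the leftmost entry strictly greater than the inserted value down to the next row. The recording tableau Q records, in position (i, j), the step at which that cell was added to P.
  Insert 4 (step 1): P = [4];  Q = [1]
  Insert 6 (step 2): P = [4, 6];  Q = [1, 2]
  Insert 5 (step 3): P = [4, 5] / [6];  Q = [1, 2] / [3]
  Insert 7 (step 4): P = [4, 5, 7] / [6];  Q = [1, 2, 4] / [3]
  Insert 1 (step 5): P = [1, 5, 7] / [4] / [6];  Q = [1, 2, 4] / [3] / [5]
  Insert 3 (step 6): P = [1, 3, 7] / [4, 5] / [6];  Q = [1, 2, 4] / [3, 6] / [5]
  Insert 8 (step 7): P = [1, 3, 7, 8] / [4, 5] / [6];  Q = [1, 2, 4, 7] / [3, 6] / [5]
  Insert 2 (step 8): P = [1, 2, 7, 8] / [3, 5] / [4] / [6];  Q = [1, 2, 4, 7] / [3, 6] / [5] / [8]
Final shape: (4, 2, 1, 1).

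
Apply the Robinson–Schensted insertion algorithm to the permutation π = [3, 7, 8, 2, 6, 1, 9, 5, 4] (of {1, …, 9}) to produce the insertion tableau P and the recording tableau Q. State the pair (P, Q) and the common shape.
P = [1, 4, 8, 9] / [2, 5] / [3, 6] / [7];  Q = [1, 2, 3, 7] / [4, 5] / [6, 8] / [9];  common shape = (4, 2, 2, 1)

Row-insert the values π_1, π_2, … into P one at a time, bumping the leftmost entry strictly greater than the inserted value down to the next row. The recording tableau Q records, in position (i, j), the step at which that cell was added to P.
  Insert 3 (step 1): P = [3];  Q = [1]
  Insert 7 (step 2): P = [3, 7];  Q = [1, 2]
  Insert 8 (step 3): P = [3, 7, 8];  Q = [1, 2, 3]
  Insert 2 (step 4): P = [2, 7, 8] / [3];  Q = [1, 2, 3] / [4]
  Insert 6 (step 5): P = [2, 6, 8] / [3, 7];  Q = [1, 2, 3] / [4, 5]
  Insert 1 (step 6): P = [1, 6, 8] / [2, 7] / [3];  Q = [1, 2, 3] / [4, 5] / [6]
  Insert 9 (step 7): P = [1, 6, 8, 9] / [2, 7] / [3];  Q = [1, 2, 3, 7] / [4, 5] / [6]
  Insert 5 (step 8): P = [1, 5, 8, 9] / [2, 6] / [3, 7];  Q = [1, 2, 3, 7] / [4, 5] / [6, 8]
  Insert 4 (step 9): P = [1, 4, 8, 9] / [2, 5] / [3, 6] / [7];  Q = [1, 2, 3, 7] / [4, 5] / [6, 8] / [9]
Final shape: (4, 2, 2, 1).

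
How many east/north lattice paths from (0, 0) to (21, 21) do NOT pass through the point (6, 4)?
Number of paths = 419456103240

Total paths from (0, 0) to (21, 21): C(42, 21) = 538257874440. Paths through (6, 4): (paths (0, 0) → (6, 4)) × (paths (6, 4) → (21, 21)) = C(10, 6) · C(32, 15) = 210 · 565722720 = 118801771200. Avoidance count = 538257874440 − 118801771200 = 419456103240.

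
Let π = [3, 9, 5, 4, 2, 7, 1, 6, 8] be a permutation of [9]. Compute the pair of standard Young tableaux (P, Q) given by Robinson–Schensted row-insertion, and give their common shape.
P = [1, 4, 6, 8] / [2, 7] / [3] / [5] / [9];  Q = [1, 2, 6, 9] / [3, 8] / [4] / [5] / [7];  common shape = (4, 2, 1, 1, 1)

Row-insert the values π_1, π_2, … into P one at a time, bumping the leftmost entry strictly greater than the inserted value down to the next row. The recording tableau Q records, in position (i, j), the step at which that cell was added to P.
  Insert 3 (step 1): P = [3];  Q = [1]
  Insert 9 (step 2): P = [3, 9];  Q = [1, 2]
  Insert 5 (step 3): P = [3, 5] / [9];  Q = [1, 2] / [3]
  Insert 4 (step 4): P = [3, 4] / [5] / [9];  Q = [1, 2] / [3] / [4]
  Insert 2 (step 5): P = [2, 4] / [3] / [5] / [9];  Q = [1, 2] / [3] / [4] / [5]
  Insert 7 (step 6): P = [2, 4, 7] / [3] / [5] / [9];  Q = [1, 2, 6] / [3] / [4] / [5]
  Insert 1 (step 7): P = [1, 4, 7] / [2] / [3] / [5] / [9];  Q = [1, 2, 6] / [3] / [4] / [5] / [7]
  Insert 6 (step 8): P = [1, 4, 6] / [2, 7] / [3] / [5] / [9];  Q = [1, 2, 6] / [3, 8] / [4] / [5] / [7]
  Insert 8 (step 9): P = [1, 4, 6, 8] / [2, 7] / [3] / [5] / [9];  Q = [1, 2, 6, 9] / [3, 8] / [4] / [5] / [7]
Final shape: (4, 2, 1, 1, 1).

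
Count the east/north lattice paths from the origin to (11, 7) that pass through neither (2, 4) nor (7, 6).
Number of paths = 21519

Inclusion–exclusion. Total paths: C(18, 11) = 31824. Through P₁: C(6, 2)·C(12, 9) = 3300. Through P₂: C(13, 7)·C(5, 4) = 8580. Since P₁ is strictly southwest of P₂, a monotone path through both must visit P₁ then P₂; paths through both = C(6, 2)·C(7, 5)·C(5, 4) = 1575. Avoid both = 31824 − 3300 − 8580 + 1575 = 21519.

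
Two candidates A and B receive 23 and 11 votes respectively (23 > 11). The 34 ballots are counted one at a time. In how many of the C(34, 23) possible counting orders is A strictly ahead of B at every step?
Strict-lead orderings = 100975680

Total orderings of the 34 votes with 23 for A: C(34, 23) = 286097760. By the Bertrand ballot formula (Cycle Lemma / reflection principle), the number of orderings in which A is strictly ahead of B throughout is (p − q)/(p + q) · C(p + q, p) = (23 − 11)/(23 + 11) · 286097760 = 100975680.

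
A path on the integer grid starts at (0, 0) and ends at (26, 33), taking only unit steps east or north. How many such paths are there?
Number of paths = 39602161018878633

A monotone lattice path from (0, 0) to (26, 33) consists of 26 east steps and 33 north steps in some order, so it is determined by which 26 of the 59 steps are east. The count is C(59, 26) = 39602161018878633.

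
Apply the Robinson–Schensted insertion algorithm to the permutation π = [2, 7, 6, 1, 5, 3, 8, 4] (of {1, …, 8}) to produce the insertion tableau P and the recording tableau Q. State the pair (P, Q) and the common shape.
P = [1, 3, 4] / [2, 5, 8] / [6] / [7];  Q = [1, 2, 7] / [3, 5, 8] / [4] / [6];  common shape = (3, 3, 1, 1)

Row-insert the values π_1, π_2, … into P one at a time, bumping the leftmost entry strictly greater than the inserted value down to the next row. The recording tableau Q records, in position (i, j), the step at which that cell was added to P.
  Insert 2 (step 1): P = [2];  Q = [1]
  Insert 7 (step 2): P = [2, 7];  Q = [1, 2]
  Insert 6 (step 3): P = [2, 6] / [7];  Q = [1, 2] / [3]
  Insert 1 (step 4): P = [1, 6] / [2] / [7];  Q = [1, 2] / [3] / [4]
  Insert 5 (step 5): P = [1, 5] / [2, 6] / [7];  Q = [1, 2] / [3, 5] / [4]
  Insert 3 (step 6): P = [1, 3] / [2, 5] / [6] / [7];  Q = [1, 2] / [3, 5] / [4] / [6]
  Insert 8 (step 7): P = [1, 3, 8] / [2, 5] / [6] / [7];  Q = [1, 2, 7] / [3, 5] / [4] / [6]
  Insert 4 (step 8): P = [1, 3, 4] / [2, 5, 8] / [6] / [7];  Q = [1, 2, 7] / [3, 5, 8] / [4] / [6]
Final shape: (3, 3, 1, 1).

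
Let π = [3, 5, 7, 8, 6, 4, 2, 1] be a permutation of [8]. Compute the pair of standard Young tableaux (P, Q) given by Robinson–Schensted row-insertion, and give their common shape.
P = [1, 4, 6, 8] / [2] / [3] / [5] / [7];  Q = [1, 2, 3, 4] / [5] / [6] / [7] / [8];  common shape = (4, 1, 1, 1, 1)

Row-insert the values π_1, π_2, … into P one at a time, bumping the leftmost entry strictly greater than the inserted value down to the next row. The recording tableau Q records, in position (i, j), the step at which that cell was added to P.
  Insert 3 (step 1): P = [3];  Q = [1]
  Insert 5 (step 2): P = [3, 5];  Q = [1, 2]
  Insert 7 (step 3): P = [3, 5, 7];  Q = [1, 2, 3]
  Insert 8 (step 4): P = [3, 5, 7, 8];  Q = [1, 2, 3, 4]
  Insert 6 (step 5): P = [3, 5, 6, 8] / [7];  Q = [1, 2, 3, 4] / [5]
  Insert 4 (step 6): P = [3, 4, 6, 8] / [5] / [7];  Q = [1, 2, 3, 4] / [5] / [6]
  Insert 2 (step 7): P = [2, 4, 6, 8] / [3] / [5] / [7];  Q = [1, 2, 3, 4] / [5] / [6] / [7]
  Insert 1 (step 8): P = [1, 4, 6, 8] / [2] / [3] / [5] / [7];  Q = [1, 2, 3, 4] / [5] / [6] / [7] / [8]
Final shape: (4, 1, 1, 1, 1).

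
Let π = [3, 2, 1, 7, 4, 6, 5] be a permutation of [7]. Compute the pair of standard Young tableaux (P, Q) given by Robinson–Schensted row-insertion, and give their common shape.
P = [1, 4, 5] / [2, 6] / [3, 7];  Q = [1, 4, 6] / [2, 5] / [3, 7];  common shape = (3, 2, 2)

Row-insert the values π_1, π_2, … into P one at a time, bumping the leftmost entry strictly greater than the inserted value down to the next row. The recording tableau Q records, in position (i, j), the step at which that cell was added to P.
  Insert 3 (step 1): P = [3];  Q = [1]
  Insert 2 (step 2): P = [2] / [3];  Q = [1] / [2]
  Insert 1 (step 3): P = [1] / [2] / [3];  Q = [1] / [2] / [3]
  Insert 7 (step 4): P = [1, 7] / [2] / [3];  Q = [1, 4] / [2] / [3]
  Insert 4 (step 5): P = [1, 4] / [2, 7] / [3];  Q = [1, 4] / [2, 5] / [3]
  Insert 6 (step 6): P = [1, 4, 6] / [2, 7] / [3];  Q = [1, 4, 6] / [2, 5] / [3]
  Insert 5 (step 7): P = [1, 4, 5] / [2, 6] / [3, 7];  Q = [1, 4, 6] / [2, 5] / [3, 7]
Final shape: (3, 2, 2).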